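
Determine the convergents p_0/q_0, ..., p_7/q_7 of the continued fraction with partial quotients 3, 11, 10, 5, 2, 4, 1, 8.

3/1, 34/11, 343/111, 1749/566, 3841/1243, 17113/5538, 20954/6781, 184745/59786

Using the convergent recurrence p_i = a_i*p_{i-1} + p_{i-2}, q_i = a_i*q_{i-1} + q_{i-2} with p_{-2}=0, p_{-1}=1, q_{-2}=1, q_{-1}=0:
  i=0: a_0=3, p_0 = 3*1 + 0 = 3, q_0 = 3*0 + 1 = 1.
  i=1: a_1=11, p_1 = 11*3 + 1 = 34, q_1 = 11*1 + 0 = 11.
  i=2: a_2=10, p_2 = 10*34 + 3 = 343, q_2 = 10*11 + 1 = 111.
  i=3: a_3=5, p_3 = 5*343 + 34 = 1749, q_3 = 5*111 + 11 = 566.
  i=4: a_4=2, p_4 = 2*1749 + 343 = 3841, q_4 = 2*566 + 111 = 1243.
  i=5: a_5=4, p_5 = 4*3841 + 1749 = 17113, q_5 = 4*1243 + 566 = 5538.
  i=6: a_6=1, p_6 = 1*17113 + 3841 = 20954, q_6 = 1*5538 + 1243 = 6781.
  i=7: a_7=8, p_7 = 8*20954 + 17113 = 184745, q_7 = 8*6781 + 5538 = 59786.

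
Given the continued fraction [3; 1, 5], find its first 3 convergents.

Using the convergent recurrence p_i = a_i*p_{i-1} + p_{i-2}, q_i = a_i*q_{i-1} + q_{i-2} with p_{-2}=0, p_{-1}=1, q_{-2}=1, q_{-1}=0:
  i=0: a_0=3, p_0 = 3*1 + 0 = 3, q_0 = 3*0 + 1 = 1.
  i=1: a_1=1, p_1 = 1*3 + 1 = 4, q_1 = 1*1 + 0 = 1.
  i=2: a_2=5, p_2 = 5*4 + 3 = 23, q_2 = 5*1 + 1 = 6.

3/1, 4/1, 23/6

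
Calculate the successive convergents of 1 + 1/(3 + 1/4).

1/1, 4/3, 17/13

Using the convergent recurrence p_i = a_i*p_{i-1} + p_{i-2}, q_i = a_i*q_{i-1} + q_{i-2} with p_{-2}=0, p_{-1}=1, q_{-2}=1, q_{-1}=0:
  i=0: a_0=1, p_0 = 1*1 + 0 = 1, q_0 = 1*0 + 1 = 1.
  i=1: a_1=3, p_1 = 3*1 + 1 = 4, q_1 = 3*1 + 0 = 3.
  i=2: a_2=4, p_2 = 4*4 + 1 = 17, q_2 = 4*3 + 1 = 13.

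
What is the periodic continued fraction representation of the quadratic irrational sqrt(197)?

Write x_i = (sqrt(197) + m_i)/d_i with (m_0, d_0) = (0, 1). a_0 = floor(sqrt(197)) = 14, since 14^2 = 196 <= 197 < 225 = 15^2.
Iterate m_{i+1} = d_i*a_i - m_i, d_{i+1} = (197 - m_{i+1}^2)/d_i, a_{i+1} = floor((a_0 + m_{i+1})/d_{i+1}):
  m_1 = 1*14 - 0 = 14, d_1 = (197 - 14^2)/1 = 1/1 = 1, a_1 = floor((14 + 14)/1) = 28.
  m_2 = 1*28 - 14 = 14, d_2 = (197 - 14^2)/1 = 1/1 = 1: (m_2, d_2) = (m_1, d_1) = (14, 1), so from here the quotient a_1 repeats; the period length is 1.
Hence the expansion of sqrt(197) is a_0 = 14 followed by the repeating block 28 (period 1).

[14; (28)]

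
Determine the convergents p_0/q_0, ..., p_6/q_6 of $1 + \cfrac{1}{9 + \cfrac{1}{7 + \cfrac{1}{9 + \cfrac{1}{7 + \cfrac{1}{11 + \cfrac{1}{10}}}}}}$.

Using the convergent recurrence p_i = a_i*p_{i-1} + p_{i-2}, q_i = a_i*q_{i-1} + q_{i-2} with p_{-2}=0, p_{-1}=1, q_{-2}=1, q_{-1}=0:
  i=0: a_0=1, p_0 = 1*1 + 0 = 1, q_0 = 1*0 + 1 = 1.
  i=1: a_1=9, p_1 = 9*1 + 1 = 10, q_1 = 9*1 + 0 = 9.
  i=2: a_2=7, p_2 = 7*10 + 1 = 71, q_2 = 7*9 + 1 = 64.
  i=3: a_3=9, p_3 = 9*71 + 10 = 649, q_3 = 9*64 + 9 = 585.
  i=4: a_4=7, p_4 = 7*649 + 71 = 4614, q_4 = 7*585 + 64 = 4159.
  i=5: a_5=11, p_5 = 11*4614 + 649 = 51403, q_5 = 11*4159 + 585 = 46334.
  i=6: a_6=10, p_6 = 10*51403 + 4614 = 518644, q_6 = 10*46334 + 4159 = 467499.

1/1, 10/9, 71/64, 649/585, 4614/4159, 51403/46334, 518644/467499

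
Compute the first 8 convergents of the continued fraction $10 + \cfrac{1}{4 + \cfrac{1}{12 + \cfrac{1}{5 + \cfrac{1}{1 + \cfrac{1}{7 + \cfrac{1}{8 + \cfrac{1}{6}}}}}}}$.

10/1, 41/4, 502/49, 2551/249, 3053/298, 23922/2335, 194429/18978, 1190496/116203

Using the convergent recurrence p_i = a_i*p_{i-1} + p_{i-2}, q_i = a_i*q_{i-1} + q_{i-2} with p_{-2}=0, p_{-1}=1, q_{-2}=1, q_{-1}=0:
  i=0: a_0=10, p_0 = 10*1 + 0 = 10, q_0 = 10*0 + 1 = 1.
  i=1: a_1=4, p_1 = 4*10 + 1 = 41, q_1 = 4*1 + 0 = 4.
  i=2: a_2=12, p_2 = 12*41 + 10 = 502, q_2 = 12*4 + 1 = 49.
  i=3: a_3=5, p_3 = 5*502 + 41 = 2551, q_3 = 5*49 + 4 = 249.
  i=4: a_4=1, p_4 = 1*2551 + 502 = 3053, q_4 = 1*249 + 49 = 298.
  i=5: a_5=7, p_5 = 7*3053 + 2551 = 23922, q_5 = 7*298 + 249 = 2335.
  i=6: a_6=8, p_6 = 8*23922 + 3053 = 194429, q_6 = 8*2335 + 298 = 18978.
  i=7: a_7=6, p_7 = 6*194429 + 23922 = 1190496, q_7 = 6*18978 + 2335 = 116203.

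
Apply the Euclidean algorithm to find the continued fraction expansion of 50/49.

Run the Euclidean algorithm on 50 and 49; the successive quotients are the partial quotients a_0, a_1, ... (each step inverts the fractional part left over by the previous one):
  50 = 1*49 + 1, so a_0 = 1.
  49 = 49*1 + 0, so a_1 = 49.
The remainder reaches 0 after 2 divisions, so the expansion has 2 partial quotients, read off in order.

[1; 49]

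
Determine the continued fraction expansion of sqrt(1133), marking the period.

Write x_i = (sqrt(1133) + m_i)/d_i with (m_0, d_0) = (0, 1). a_0 = floor(sqrt(1133)) = 33, since 33^2 = 1089 <= 1133 < 1156 = 34^2.
Iterate m_{i+1} = d_i*a_i - m_i, d_{i+1} = (1133 - m_{i+1}^2)/d_i, a_{i+1} = floor((a_0 + m_{i+1})/d_{i+1}):
  m_1 = 1*33 - 0 = 33, d_1 = (1133 - 33^2)/1 = 44/1 = 44, a_1 = floor((33 + 33)/44) = 1.
  m_2 = 44*1 - 33 = 11, d_2 = (1133 - 11^2)/44 = 1012/44 = 23, a_2 = floor((33 + 11)/23) = 1.
  m_3 = 23*1 - 11 = 12, d_3 = (1133 - 12^2)/23 = 989/23 = 43, a_3 = floor((33 + 12)/43) = 1.
  m_4 = 43*1 - 12 = 31, d_4 = (1133 - 31^2)/43 = 172/43 = 4, a_4 = floor((33 + 31)/4) = 16.
  m_5 = 4*16 - 31 = 33, d_5 = (1133 - 33^2)/4 = 44/4 = 11, a_5 = floor((33 + 33)/11) = 6.
  m_6 = 11*6 - 33 = 33, d_6 = (1133 - 33^2)/11 = 44/11 = 4, a_6 = floor((33 + 33)/4) = 16.
  m_7 = 4*16 - 33 = 31, d_7 = (1133 - 31^2)/4 = 172/4 = 43, a_7 = floor((33 + 31)/43) = 1.
  m_8 = 43*1 - 31 = 12, d_8 = (1133 - 12^2)/43 = 989/43 = 23, a_8 = floor((33 + 12)/23) = 1.
  m_9 = 23*1 - 12 = 11, d_9 = (1133 - 11^2)/23 = 1012/23 = 44, a_9 = floor((33 + 11)/44) = 1.
  m_10 = 44*1 - 11 = 33, d_10 = (1133 - 33^2)/44 = 44/44 = 1, a_10 = floor((33 + 33)/1) = 66.
  m_11 = 1*66 - 33 = 33, d_11 = (1133 - 33^2)/1 = 44/1 = 44: (m_11, d_11) = (m_1, d_1) = (33, 44), so from here the quotients repeat a_1, ..., a_10; the period length is 10.
Hence the expansion of sqrt(1133) is a_0 = 33 followed by the repeating block 1, 1, 1, 16, 6, 16, 1, 1, 1, 66 (period 10).

[33; (1, 1, 1, 16, 6, 16, 1, 1, 1, 66)]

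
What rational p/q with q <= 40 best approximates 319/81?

63/16

Expand x = 319/81 as a continued fraction with the Euclidean algorithm:
  319 = 3*81 + 76, so a_0 = 3.
  81 = 1*76 + 5, so a_1 = 1.
  76 = 15*5 + 1, so a_2 = 15.
  5 = 5*1 + 0, so a_3 = 5.
so x = [3; 1, 15, 5].
Convergents (p_i = a_i*p_{i-1} + p_{i-2}, q_i = a_i*q_{i-1} + q_{i-2} with p_{-2}=0, p_{-1}=1, q_{-2}=1, q_{-1}=0), until the denominator exceeds 40:
  i=0: a_0=3, p_0 = 3*1 + 0 = 3, q_0 = 3*0 + 1 = 1.
  i=1: a_1=1, p_1 = 1*3 + 1 = 4, q_1 = 1*1 + 0 = 1.
  i=2: a_2=15, p_2 = 15*4 + 3 = 63, q_2 = 15*1 + 1 = 16.
  i=3: a_3=5, p_3 = 5*63 + 4 = 319, q_3 = 5*16 + 1 = 81.
q_3 = 81 > 40, so the last convergent with denominator <= 40 is p_2/q_2 = 63/16.
The closest fraction with denominator <= 40 is either p_2/q_2 or the intermediate fraction (k*p_2 + p_1)/(k*q_2 + q_1) with the largest k >= 1 whose denominator stays <= 40; these approach x as k grows, and every other convergent or intermediate fraction in range is farther away.
Largest k: floor((40 - q_1)/q_2) = floor((40 - 1)/16) = 2.
That gives (2*63 + 4)/(2*16 + 1) = 130/33.
Compare the errors: |x - 63/16| = |319*16 - 63*81|/(81*16) = 1/1296, and |x - 130/33| = |319*33 - 130*81|/(81*33) = 3/2673.
Cross-multiplying, 1*2673 = 2673 < 3888 = 3*1296, so 1/1296 is smaller: the convergent 63/16 is closer to x than 130/33.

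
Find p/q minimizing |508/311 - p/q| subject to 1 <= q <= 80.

49/30

Expand x = 508/311 as a continued fraction with the Euclidean algorithm:
  508 = 1*311 + 197, so a_0 = 1.
  311 = 1*197 + 114, so a_1 = 1.
  197 = 1*114 + 83, so a_2 = 1.
  114 = 1*83 + 31, so a_3 = 1.
  83 = 2*31 + 21, so a_4 = 2.
  31 = 1*21 + 10, so a_5 = 1.
  21 = 2*10 + 1, so a_6 = 2.
  10 = 10*1 + 0, so a_7 = 10.
so x = [1; 1, 1, 1, 2, 1, 2, 10].
Convergents (p_i = a_i*p_{i-1} + p_{i-2}, q_i = a_i*q_{i-1} + q_{i-2} with p_{-2}=0, p_{-1}=1, q_{-2}=1, q_{-1}=0), until the denominator exceeds 80:
  i=0: a_0=1, p_0 = 1*1 + 0 = 1, q_0 = 1*0 + 1 = 1.
  i=1: a_1=1, p_1 = 1*1 + 1 = 2, q_1 = 1*1 + 0 = 1.
  i=2: a_2=1, p_2 = 1*2 + 1 = 3, q_2 = 1*1 + 1 = 2.
  i=3: a_3=1, p_3 = 1*3 + 2 = 5, q_3 = 1*2 + 1 = 3.
  i=4: a_4=2, p_4 = 2*5 + 3 = 13, q_4 = 2*3 + 2 = 8.
  i=5: a_5=1, p_5 = 1*13 + 5 = 18, q_5 = 1*8 + 3 = 11.
  i=6: a_6=2, p_6 = 2*18 + 13 = 49, q_6 = 2*11 + 8 = 30.
  i=7: a_7=10, p_7 = 10*49 + 18 = 508, q_7 = 10*30 + 11 = 311.
q_7 = 311 > 80, so the last convergent with denominator <= 80 is p_6/q_6 = 49/30.
The closest fraction with denominator <= 80 is either p_6/q_6 or the intermediate fraction (k*p_6 + p_5)/(k*q_6 + q_5) with the largest k >= 1 whose denominator stays <= 80; these approach x as k grows, and every other convergent or intermediate fraction in range is farther away.
Largest k: floor((80 - q_5)/q_6) = floor((80 - 11)/30) = 2.
That gives (2*49 + 18)/(2*30 + 11) = 116/71.
Compare the errors: |x - 49/30| = |508*30 - 49*311|/(311*30) = 1/9330, and |x - 116/71| = |508*71 - 116*311|/(311*71) = 8/22081.
Cross-multiplying, 1*22081 = 22081 < 74640 = 8*9330, so 1/9330 is smaller: the convergent 49/30 is closer to x than 116/71.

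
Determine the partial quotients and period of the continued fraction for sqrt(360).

Write x_i = (sqrt(360) + m_i)/d_i with (m_0, d_0) = (0, 1). a_0 = floor(sqrt(360)) = 18, since 18^2 = 324 <= 360 < 361 = 19^2.
Iterate m_{i+1} = d_i*a_i - m_i, d_{i+1} = (360 - m_{i+1}^2)/d_i, a_{i+1} = floor((a_0 + m_{i+1})/d_{i+1}):
  m_1 = 1*18 - 0 = 18, d_1 = (360 - 18^2)/1 = 36/1 = 36, a_1 = floor((18 + 18)/36) = 1.
  m_2 = 36*1 - 18 = 18, d_2 = (360 - 18^2)/36 = 36/36 = 1, a_2 = floor((18 + 18)/1) = 36.
  m_3 = 1*36 - 18 = 18, d_3 = (360 - 18^2)/1 = 36/1 = 36: (m_3, d_3) = (m_1, d_1) = (18, 36), so from here the quotients repeat a_1, a_2; the period length is 2.
Hence the expansion of sqrt(360) is a_0 = 18 followed by the repeating block 1, 36 (period 2).

[18; (1, 36)]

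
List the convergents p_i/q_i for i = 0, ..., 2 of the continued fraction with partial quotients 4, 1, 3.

Using the convergent recurrence p_i = a_i*p_{i-1} + p_{i-2}, q_i = a_i*q_{i-1} + q_{i-2} with p_{-2}=0, p_{-1}=1, q_{-2}=1, q_{-1}=0:
  i=0: a_0=4, p_0 = 4*1 + 0 = 4, q_0 = 4*0 + 1 = 1.
  i=1: a_1=1, p_1 = 1*4 + 1 = 5, q_1 = 1*1 + 0 = 1.
  i=2: a_2=3, p_2 = 3*5 + 4 = 19, q_2 = 3*1 + 1 = 4.

4/1, 5/1, 19/4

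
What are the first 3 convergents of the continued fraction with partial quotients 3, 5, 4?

Using the convergent recurrence p_i = a_i*p_{i-1} + p_{i-2}, q_i = a_i*q_{i-1} + q_{i-2} with p_{-2}=0, p_{-1}=1, q_{-2}=1, q_{-1}=0:
  i=0: a_0=3, p_0 = 3*1 + 0 = 3, q_0 = 3*0 + 1 = 1.
  i=1: a_1=5, p_1 = 5*3 + 1 = 16, q_1 = 5*1 + 0 = 5.
  i=2: a_2=4, p_2 = 4*16 + 3 = 67, q_2 = 4*5 + 1 = 21.

3/1, 16/5, 67/21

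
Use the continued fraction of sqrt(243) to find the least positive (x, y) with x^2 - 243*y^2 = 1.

First expand sqrt(243) as a continued fraction. With x_i = (sqrt(243) + m_i)/d_i and (m_0, d_0) = (0, 1): a_0 = floor(sqrt(243)) = 15, since 15^2 = 225 <= 243 < 256 = 16^2.
Iterate m_{i+1} = d_i*a_i - m_i, d_{i+1} = (243 - m_{i+1}^2)/d_i, a_{i+1} = floor((a_0 + m_{i+1})/d_{i+1}):
  m_1 = 1*15 - 0 = 15, d_1 = (243 - 15^2)/1 = 18/1 = 18, a_1 = floor((15 + 15)/18) = 1.
  m_2 = 18*1 - 15 = 3, d_2 = (243 - 3^2)/18 = 234/18 = 13, a_2 = floor((15 + 3)/13) = 1.
  m_3 = 13*1 - 3 = 10, d_3 = (243 - 10^2)/13 = 143/13 = 11, a_3 = floor((15 + 10)/11) = 2.
  m_4 = 11*2 - 10 = 12, d_4 = (243 - 12^2)/11 = 99/11 = 9, a_4 = floor((15 + 12)/9) = 3.
  m_5 = 9*3 - 12 = 15, d_5 = (243 - 15^2)/9 = 18/9 = 2, a_5 = floor((15 + 15)/2) = 15.
  m_6 = 2*15 - 15 = 15, d_6 = (243 - 15^2)/2 = 18/2 = 9, a_6 = floor((15 + 15)/9) = 3.
  m_7 = 9*3 - 15 = 12, d_7 = (243 - 12^2)/9 = 99/9 = 11, a_7 = floor((15 + 12)/11) = 2.
  m_8 = 11*2 - 12 = 10, d_8 = (243 - 10^2)/11 = 143/11 = 13, a_8 = floor((15 + 10)/13) = 1.
  m_9 = 13*1 - 10 = 3, d_9 = (243 - 3^2)/13 = 234/13 = 18, a_9 = floor((15 + 3)/18) = 1.
  m_10 = 18*1 - 3 = 15, d_10 = (243 - 15^2)/18 = 18/18 = 1, a_10 = floor((15 + 15)/1) = 30.
  m_11 = 1*30 - 15 = 15, d_11 = (243 - 15^2)/1 = 18/1 = 18: (m_11, d_11) = (m_1, d_1) = (15, 18), so from here the quotients repeat a_1, ..., a_10; the period length is 10.
So sqrt(243) = [15; (1, 1, 2, 3, 15, 3, 2, 1, 1, 30)] with period length k = 10.
k is even, so the fundamental solution of x^2 - 243y^2 = 1 is (p_{k-1}, q_{k-1}) = (p_9, q_9); compute convergents through index 9.
Convergents (p_i = a_i*p_{i-1} + p_{i-2}, q_i = a_i*q_{i-1} + q_{i-2} with p_{-2}=0, p_{-1}=1, q_{-2}=1, q_{-1}=0):
  i=0: a_0=15, p_0 = 15*1 + 0 = 15, q_0 = 15*0 + 1 = 1.
  i=1: a_1=1, p_1 = 1*15 + 1 = 16, q_1 = 1*1 + 0 = 1.
  i=2: a_2=1, p_2 = 1*16 + 15 = 31, q_2 = 1*1 + 1 = 2.
  i=3: a_3=2, p_3 = 2*31 + 16 = 78, q_3 = 2*2 + 1 = 5.
  i=4: a_4=3, p_4 = 3*78 + 31 = 265, q_4 = 3*5 + 2 = 17.
  i=5: a_5=15, p_5 = 15*265 + 78 = 4053, q_5 = 15*17 + 5 = 260.
  i=6: a_6=3, p_6 = 3*4053 + 265 = 12424, q_6 = 3*260 + 17 = 797.
  i=7: a_7=2, p_7 = 2*12424 + 4053 = 28901, q_7 = 2*797 + 260 = 1854.
  i=8: a_8=1, p_8 = 1*28901 + 12424 = 41325, q_8 = 1*1854 + 797 = 2651.
  i=9: a_9=1, p_9 = 1*41325 + 28901 = 70226, q_9 = 1*2651 + 1854 = 4505.
Check: 70226^2 - 243*4505^2 = 4931691076 - 4931691075 = 1, so (x, y) = (70226, 4505) solves the equation, and by the theorem it is the least positive solution.

(x, y) = (70226, 4505)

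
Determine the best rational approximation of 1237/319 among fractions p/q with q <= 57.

190/49

Expand x = 1237/319 as a continued fraction with the Euclidean algorithm:
  1237 = 3*319 + 280, so a_0 = 3.
  319 = 1*280 + 39, so a_1 = 1.
  280 = 7*39 + 7, so a_2 = 7.
  39 = 5*7 + 4, so a_3 = 5.
  7 = 1*4 + 3, so a_4 = 1.
  4 = 1*3 + 1, so a_5 = 1.
  3 = 3*1 + 0, so a_6 = 3.
so x = [3; 1, 7, 5, 1, 1, 3].
Convergents (p_i = a_i*p_{i-1} + p_{i-2}, q_i = a_i*q_{i-1} + q_{i-2} with p_{-2}=0, p_{-1}=1, q_{-2}=1, q_{-1}=0), until the denominator exceeds 57:
  i=0: a_0=3, p_0 = 3*1 + 0 = 3, q_0 = 3*0 + 1 = 1.
  i=1: a_1=1, p_1 = 1*3 + 1 = 4, q_1 = 1*1 + 0 = 1.
  i=2: a_2=7, p_2 = 7*4 + 3 = 31, q_2 = 7*1 + 1 = 8.
  i=3: a_3=5, p_3 = 5*31 + 4 = 159, q_3 = 5*8 + 1 = 41.
  i=4: a_4=1, p_4 = 1*159 + 31 = 190, q_4 = 1*41 + 8 = 49.
  i=5: a_5=1, p_5 = 1*190 + 159 = 349, q_5 = 1*49 + 41 = 90.
q_5 = 90 > 57, so the last convergent with denominator <= 57 is p_4/q_4 = 190/49.
The closest fraction with denominator <= 57 is either p_4/q_4 or the intermediate fraction (k*p_4 + p_3)/(k*q_4 + q_3) with the largest k >= 1 whose denominator stays <= 57; these approach x as k grows, and every other convergent or intermediate fraction in range is farther away.
Largest k: floor((57 - q_3)/q_4) = floor((57 - 41)/49) = 0.
Since k = 0, no intermediate fraction beyond p_4/q_4 has denominator <= 57, so the convergent 190/49 is the closest (its error is |1237*49 - 190*319|/(319*49) = 3/15631).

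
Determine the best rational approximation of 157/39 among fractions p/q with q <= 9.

Expand x = 157/39 as a continued fraction with the Euclidean algorithm:
  157 = 4*39 + 1, so a_0 = 4.
  39 = 39*1 + 0, so a_1 = 39.
so x = [4; 39].
Convergents (p_i = a_i*p_{i-1} + p_{i-2}, q_i = a_i*q_{i-1} + q_{i-2} with p_{-2}=0, p_{-1}=1, q_{-2}=1, q_{-1}=0), until the denominator exceeds 9:
  i=0: a_0=4, p_0 = 4*1 + 0 = 4, q_0 = 4*0 + 1 = 1.
  i=1: a_1=39, p_1 = 39*4 + 1 = 157, q_1 = 39*1 + 0 = 39.
q_1 = 39 > 9, so the last convergent with denominator <= 9 is p_0/q_0 = 4/1.
The closest fraction with denominator <= 9 is either p_0/q_0 or the intermediate fraction (k*p_0 + p_{-1})/(k*q_0 + q_{-1}) with the largest k >= 1 whose denominator stays <= 9; these approach x as k grows, and every other convergent or intermediate fraction in range is farther away.
Largest k: floor((9 - q_{-1})/q_0) = floor((9 - 0)/1) = 9 (using the seeds p_{-1} = 1, q_{-1} = 0).
That gives (9*4 + 1)/(9*1 + 0) = 37/9.
Compare the errors: |x - 4/1| = |157*1 - 4*39|/(39*1) = 1/39, and |x - 37/9| = |157*9 - 37*39|/(39*9) = 30/351.
Cross-multiplying, 1*351 = 351 < 1170 = 30*39, so 1/39 is smaller: the convergent 4/1 is closer to x than 37/9.

4/1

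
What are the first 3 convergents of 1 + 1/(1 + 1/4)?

1/1, 2/1, 9/5

Using the convergent recurrence p_i = a_i*p_{i-1} + p_{i-2}, q_i = a_i*q_{i-1} + q_{i-2} with p_{-2}=0, p_{-1}=1, q_{-2}=1, q_{-1}=0:
  i=0: a_0=1, p_0 = 1*1 + 0 = 1, q_0 = 1*0 + 1 = 1.
  i=1: a_1=1, p_1 = 1*1 + 1 = 2, q_1 = 1*1 + 0 = 1.
  i=2: a_2=4, p_2 = 4*2 + 1 = 9, q_2 = 4*1 + 1 = 5.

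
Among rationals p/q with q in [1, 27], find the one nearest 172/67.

59/23

Expand x = 172/67 as a continued fraction with the Euclidean algorithm:
  172 = 2*67 + 38, so a_0 = 2.
  67 = 1*38 + 29, so a_1 = 1.
  38 = 1*29 + 9, so a_2 = 1.
  29 = 3*9 + 2, so a_3 = 3.
  9 = 4*2 + 1, so a_4 = 4.
  2 = 2*1 + 0, so a_5 = 2.
so x = [2; 1, 1, 3, 4, 2].
Convergents (p_i = a_i*p_{i-1} + p_{i-2}, q_i = a_i*q_{i-1} + q_{i-2} with p_{-2}=0, p_{-1}=1, q_{-2}=1, q_{-1}=0), until the denominator exceeds 27:
  i=0: a_0=2, p_0 = 2*1 + 0 = 2, q_0 = 2*0 + 1 = 1.
  i=1: a_1=1, p_1 = 1*2 + 1 = 3, q_1 = 1*1 + 0 = 1.
  i=2: a_2=1, p_2 = 1*3 + 2 = 5, q_2 = 1*1 + 1 = 2.
  i=3: a_3=3, p_3 = 3*5 + 3 = 18, q_3 = 3*2 + 1 = 7.
  i=4: a_4=4, p_4 = 4*18 + 5 = 77, q_4 = 4*7 + 2 = 30.
q_4 = 30 > 27, so the last convergent with denominator <= 27 is p_3/q_3 = 18/7.
The closest fraction with denominator <= 27 is either p_3/q_3 or the intermediate fraction (k*p_3 + p_2)/(k*q_3 + q_2) with the largest k >= 1 whose denominator stays <= 27; these approach x as k grows, and every other convergent or intermediate fraction in range is farther away.
Largest k: floor((27 - q_2)/q_3) = floor((27 - 2)/7) = 3.
That gives (3*18 + 5)/(3*7 + 2) = 59/23.
Compare the errors: |x - 18/7| = |172*7 - 18*67|/(67*7) = 2/469, and |x - 59/23| = |172*23 - 59*67|/(67*23) = 3/1541.
Cross-multiplying, 3*469 = 1407 < 3082 = 2*1541, so 3/1541 is smaller: the intermediate fraction 59/23 is closer to x than 18/7.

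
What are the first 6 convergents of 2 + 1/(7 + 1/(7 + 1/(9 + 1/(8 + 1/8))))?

2/1, 15/7, 107/50, 978/457, 7931/3706, 64426/30105

Using the convergent recurrence p_i = a_i*p_{i-1} + p_{i-2}, q_i = a_i*q_{i-1} + q_{i-2} with p_{-2}=0, p_{-1}=1, q_{-2}=1, q_{-1}=0:
  i=0: a_0=2, p_0 = 2*1 + 0 = 2, q_0 = 2*0 + 1 = 1.
  i=1: a_1=7, p_1 = 7*2 + 1 = 15, q_1 = 7*1 + 0 = 7.
  i=2: a_2=7, p_2 = 7*15 + 2 = 107, q_2 = 7*7 + 1 = 50.
  i=3: a_3=9, p_3 = 9*107 + 15 = 978, q_3 = 9*50 + 7 = 457.
  i=4: a_4=8, p_4 = 8*978 + 107 = 7931, q_4 = 8*457 + 50 = 3706.
  i=5: a_5=8, p_5 = 8*7931 + 978 = 64426, q_5 = 8*3706 + 457 = 30105.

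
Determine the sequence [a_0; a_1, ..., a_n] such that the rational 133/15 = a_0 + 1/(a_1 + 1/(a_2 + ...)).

[8; 1, 6, 2]

Run the Euclidean algorithm on 133 and 15; the successive quotients are the partial quotients a_0, a_1, ... (each step inverts the fractional part left over by the previous one):
  133 = 8*15 + 13, so a_0 = 8.
  15 = 1*13 + 2, so a_1 = 1.
  13 = 6*2 + 1, so a_2 = 6.
  2 = 2*1 + 0, so a_3 = 2.
The remainder reaches 0 after 4 divisions, so the expansion has 4 partial quotients, read off in order.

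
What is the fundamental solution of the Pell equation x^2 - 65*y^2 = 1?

First expand sqrt(65) as a continued fraction. With x_i = (sqrt(65) + m_i)/d_i and (m_0, d_0) = (0, 1): a_0 = floor(sqrt(65)) = 8, since 8^2 = 64 <= 65 < 81 = 9^2.
Iterate m_{i+1} = d_i*a_i - m_i, d_{i+1} = (65 - m_{i+1}^2)/d_i, a_{i+1} = floor((a_0 + m_{i+1})/d_{i+1}):
  m_1 = 1*8 - 0 = 8, d_1 = (65 - 8^2)/1 = 1/1 = 1, a_1 = floor((8 + 8)/1) = 16.
  m_2 = 1*16 - 8 = 8, d_2 = (65 - 8^2)/1 = 1/1 = 1: (m_2, d_2) = (m_1, d_1) = (8, 1), so from here the quotient a_1 repeats; the period length is 1.
So sqrt(65) = [8; (16)] with period length k = 1.
k is odd, so (p_{k-1}, q_{k-1}) only solves x^2 - 65y^2 = -1 and the fundamental solution of x^2 - 65y^2 = 1 is (p_{2k-1}, q_{2k-1}) = (p_1, q_1); compute convergents through index 1, running through the period twice.
Convergents (p_i = a_i*p_{i-1} + p_{i-2}, q_i = a_i*q_{i-1} + q_{i-2} with p_{-2}=0, p_{-1}=1, q_{-2}=1, q_{-1}=0):
  i=0: a_0=8, p_0 = 8*1 + 0 = 8, q_0 = 8*0 + 1 = 1.
  i=1: a_1=16, p_1 = 16*8 + 1 = 129, q_1 = 16*1 + 0 = 16.
Indeed p_0^2 - 65*q_0^2 = 64 - 65 = -1, not +1.
Check: 129^2 - 65*16^2 = 16641 - 16640 = 1, so (x, y) = (129, 16) solves the equation, and by the theorem it is the least positive solution.

(x, y) = (129, 16)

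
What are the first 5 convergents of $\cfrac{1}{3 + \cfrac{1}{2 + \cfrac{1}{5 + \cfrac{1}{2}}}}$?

Using the convergent recurrence p_i = a_i*p_{i-1} + p_{i-2}, q_i = a_i*q_{i-1} + q_{i-2} with p_{-2}=0, p_{-1}=1, q_{-2}=1, q_{-1}=0:
  i=0: a_0=0, p_0 = 0*1 + 0 = 0, q_0 = 0*0 + 1 = 1.
  i=1: a_1=3, p_1 = 3*0 + 1 = 1, q_1 = 3*1 + 0 = 3.
  i=2: a_2=2, p_2 = 2*1 + 0 = 2, q_2 = 2*3 + 1 = 7.
  i=3: a_3=5, p_3 = 5*2 + 1 = 11, q_3 = 5*7 + 3 = 38.
  i=4: a_4=2, p_4 = 2*11 + 2 = 24, q_4 = 2*38 + 7 = 83.

0/1, 1/3, 2/7, 11/38, 24/83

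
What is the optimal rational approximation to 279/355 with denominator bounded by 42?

Expand x = 279/355 as a continued fraction with the Euclidean algorithm:
  279 = 0*355 + 279, so a_0 = 0.
  355 = 1*279 + 76, so a_1 = 1.
  279 = 3*76 + 51, so a_2 = 3.
  76 = 1*51 + 25, so a_3 = 1.
  51 = 2*25 + 1, so a_4 = 2.
  25 = 25*1 + 0, so a_5 = 25.
so x = [0; 1, 3, 1, 2, 25].
Convergents (p_i = a_i*p_{i-1} + p_{i-2}, q_i = a_i*q_{i-1} + q_{i-2} with p_{-2}=0, p_{-1}=1, q_{-2}=1, q_{-1}=0), until the denominator exceeds 42:
  i=0: a_0=0, p_0 = 0*1 + 0 = 0, q_0 = 0*0 + 1 = 1.
  i=1: a_1=1, p_1 = 1*0 + 1 = 1, q_1 = 1*1 + 0 = 1.
  i=2: a_2=3, p_2 = 3*1 + 0 = 3, q_2 = 3*1 + 1 = 4.
  i=3: a_3=1, p_3 = 1*3 + 1 = 4, q_3 = 1*4 + 1 = 5.
  i=4: a_4=2, p_4 = 2*4 + 3 = 11, q_4 = 2*5 + 4 = 14.
  i=5: a_5=25, p_5 = 25*11 + 4 = 279, q_5 = 25*14 + 5 = 355.
q_5 = 355 > 42, so the last convergent with denominator <= 42 is p_4/q_4 = 11/14.
The closest fraction with denominator <= 42 is either p_4/q_4 or the intermediate fraction (k*p_4 + p_3)/(k*q_4 + q_3) with the largest k >= 1 whose denominator stays <= 42; these approach x as k grows, and every other convergent or intermediate fraction in range is farther away.
Largest k: floor((42 - q_3)/q_4) = floor((42 - 5)/14) = 2.
That gives (2*11 + 4)/(2*14 + 5) = 26/33.
Compare the errors: |x - 11/14| = |279*14 - 11*355|/(355*14) = 1/4970, and |x - 26/33| = |279*33 - 26*355|/(355*33) = 23/11715.
Cross-multiplying, 1*11715 = 11715 < 114310 = 23*4970, so 1/4970 is smaller: the convergent 11/14 is closer to x than 26/33.

11/14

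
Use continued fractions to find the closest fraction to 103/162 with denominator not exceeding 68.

Expand x = 103/162 as a continued fraction with the Euclidean algorithm:
  103 = 0*162 + 103, so a_0 = 0.
  162 = 1*103 + 59, so a_1 = 1.
  103 = 1*59 + 44, so a_2 = 1.
  59 = 1*44 + 15, so a_3 = 1.
  44 = 2*15 + 14, so a_4 = 2.
  15 = 1*14 + 1, so a_5 = 1.
  14 = 14*1 + 0, so a_6 = 14.
so x = [0; 1, 1, 1, 2, 1, 14].
Convergents (p_i = a_i*p_{i-1} + p_{i-2}, q_i = a_i*q_{i-1} + q_{i-2} with p_{-2}=0, p_{-1}=1, q_{-2}=1, q_{-1}=0), until the denominator exceeds 68:
  i=0: a_0=0, p_0 = 0*1 + 0 = 0, q_0 = 0*0 + 1 = 1.
  i=1: a_1=1, p_1 = 1*0 + 1 = 1, q_1 = 1*1 + 0 = 1.
  i=2: a_2=1, p_2 = 1*1 + 0 = 1, q_2 = 1*1 + 1 = 2.
  i=3: a_3=1, p_3 = 1*1 + 1 = 2, q_3 = 1*2 + 1 = 3.
  i=4: a_4=2, p_4 = 2*2 + 1 = 5, q_4 = 2*3 + 2 = 8.
  i=5: a_5=1, p_5 = 1*5 + 2 = 7, q_5 = 1*8 + 3 = 11.
  i=6: a_6=14, p_6 = 14*7 + 5 = 103, q_6 = 14*11 + 8 = 162.
q_6 = 162 > 68, so the last convergent with denominator <= 68 is p_5/q_5 = 7/11.
The closest fraction with denominator <= 68 is either p_5/q_5 or the intermediate fraction (k*p_5 + p_4)/(k*q_5 + q_4) with the largest k >= 1 whose denominator stays <= 68; these approach x as k grows, and every other convergent or intermediate fraction in range is farther away.
Largest k: floor((68 - q_4)/q_5) = floor((68 - 8)/11) = 5.
That gives (5*7 + 5)/(5*11 + 8) = 40/63.
Compare the errors: |x - 7/11| = |103*11 - 7*162|/(162*11) = 1/1782, and |x - 40/63| = |103*63 - 40*162|/(162*63) = 9/10206.
Cross-multiplying, 1*10206 = 10206 < 16038 = 9*1782, so 1/1782 is smaller: the convergent 7/11 is closer to x than 40/63.

7/11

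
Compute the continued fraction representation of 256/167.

[1; 1, 1, 7, 11]

Run the Euclidean algorithm on 256 and 167; the successive quotients are the partial quotients a_0, a_1, ... (each step inverts the fractional part left over by the previous one):
  256 = 1*167 + 89, so a_0 = 1.
  167 = 1*89 + 78, so a_1 = 1.
  89 = 1*78 + 11, so a_2 = 1.
  78 = 7*11 + 1, so a_3 = 7.
  11 = 11*1 + 0, so a_4 = 11.
The remainder reaches 0 after 5 divisions, so the expansion has 5 partial quotients, read off in order.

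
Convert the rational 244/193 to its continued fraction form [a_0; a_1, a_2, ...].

Run the Euclidean algorithm on 244 and 193; the successive quotients are the partial quotients a_0, a_1, ... (each step inverts the fractional part left over by the previous one):
  244 = 1*193 + 51, so a_0 = 1.
  193 = 3*51 + 40, so a_1 = 3.
  51 = 1*40 + 11, so a_2 = 1.
  40 = 3*11 + 7, so a_3 = 3.
  11 = 1*7 + 4, so a_4 = 1.
  7 = 1*4 + 3, so a_5 = 1.
  4 = 1*3 + 1, so a_6 = 1.
  3 = 3*1 + 0, so a_7 = 3.
The remainder reaches 0 after 8 divisions, so the expansion has 8 partial quotients, read off in order.

[1; 3, 1, 3, 1, 1, 1, 3]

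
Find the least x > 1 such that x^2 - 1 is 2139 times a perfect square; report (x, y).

First expand sqrt(2139) as a continued fraction. With x_i = (sqrt(2139) + m_i)/d_i and (m_0, d_0) = (0, 1): a_0 = floor(sqrt(2139)) = 46, since 46^2 = 2116 <= 2139 < 2209 = 47^2.
Iterate m_{i+1} = d_i*a_i - m_i, d_{i+1} = (2139 - m_{i+1}^2)/d_i, a_{i+1} = floor((a_0 + m_{i+1})/d_{i+1}):
  m_1 = 1*46 - 0 = 46, d_1 = (2139 - 46^2)/1 = 23/1 = 23, a_1 = floor((46 + 46)/23) = 4.
  m_2 = 23*4 - 46 = 46, d_2 = (2139 - 46^2)/23 = 23/23 = 1, a_2 = floor((46 + 46)/1) = 92.
  m_3 = 1*92 - 46 = 46, d_3 = (2139 - 46^2)/1 = 23/1 = 23: (m_3, d_3) = (m_1, d_1) = (46, 23), so from here the quotients repeat a_1, a_2; the period length is 2.
So sqrt(2139) = [46; (4, 92)] with period length k = 2.
k is even, so the fundamental solution of x^2 - 2139y^2 = 1 is (p_{k-1}, q_{k-1}) = (p_1, q_1); compute convergents through index 1.
Convergents (p_i = a_i*p_{i-1} + p_{i-2}, q_i = a_i*q_{i-1} + q_{i-2} with p_{-2}=0, p_{-1}=1, q_{-2}=1, q_{-1}=0):
  i=0: a_0=46, p_0 = 46*1 + 0 = 46, q_0 = 46*0 + 1 = 1.
  i=1: a_1=4, p_1 = 4*46 + 1 = 185, q_1 = 4*1 + 0 = 4.
Check: 185^2 - 2139*4^2 = 34225 - 34224 = 1, so (x, y) = (185, 4) solves the equation, and by the theorem it is the least positive solution.

(x, y) = (185, 4)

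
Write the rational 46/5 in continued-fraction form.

Run the Euclidean algorithm on 46 and 5; the successive quotients are the partial quotients a_0, a_1, ... (each step inverts the fractional part left over by the previous one):
  46 = 9*5 + 1, so a_0 = 9.
  5 = 5*1 + 0, so a_1 = 5.
The remainder reaches 0 after 2 divisions, so the expansion has 2 partial quotients, read off in order.

[9; 5]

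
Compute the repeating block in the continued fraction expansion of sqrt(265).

Write x_i = (sqrt(265) + m_i)/d_i with (m_0, d_0) = (0, 1). a_0 = floor(sqrt(265)) = 16, since 16^2 = 256 <= 265 < 289 = 17^2.
Iterate m_{i+1} = d_i*a_i - m_i, d_{i+1} = (265 - m_{i+1}^2)/d_i, a_{i+1} = floor((a_0 + m_{i+1})/d_{i+1}):
  m_1 = 1*16 - 0 = 16, d_1 = (265 - 16^2)/1 = 9/1 = 9, a_1 = floor((16 + 16)/9) = 3.
  m_2 = 9*3 - 16 = 11, d_2 = (265 - 11^2)/9 = 144/9 = 16, a_2 = floor((16 + 11)/16) = 1.
  m_3 = 16*1 - 11 = 5, d_3 = (265 - 5^2)/16 = 240/16 = 15, a_3 = floor((16 + 5)/15) = 1.
  m_4 = 15*1 - 5 = 10, d_4 = (265 - 10^2)/15 = 165/15 = 11, a_4 = floor((16 + 10)/11) = 2.
  m_5 = 11*2 - 10 = 12, d_5 = (265 - 12^2)/11 = 121/11 = 11, a_5 = floor((16 + 12)/11) = 2.
  m_6 = 11*2 - 12 = 10, d_6 = (265 - 10^2)/11 = 165/11 = 15, a_6 = floor((16 + 10)/15) = 1.
  m_7 = 15*1 - 10 = 5, d_7 = (265 - 5^2)/15 = 240/15 = 16, a_7 = floor((16 + 5)/16) = 1.
  m_8 = 16*1 - 5 = 11, d_8 = (265 - 11^2)/16 = 144/16 = 9, a_8 = floor((16 + 11)/9) = 3.
  m_9 = 9*3 - 11 = 16, d_9 = (265 - 16^2)/9 = 9/9 = 1, a_9 = floor((16 + 16)/1) = 32.
  m_10 = 1*32 - 16 = 16, d_10 = (265 - 16^2)/1 = 9/1 = 9: (m_10, d_10) = (m_1, d_1) = (16, 9), so from here the quotients repeat a_1, ..., a_9; the period length is 9.
Hence the expansion of sqrt(265) is a_0 = 16 followed by the repeating block 3, 1, 1, 2, 2, 1, 1, 3, 32 (period 9).

[16; (3, 1, 1, 2, 2, 1, 1, 3, 32)]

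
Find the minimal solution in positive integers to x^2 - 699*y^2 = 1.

First expand sqrt(699) as a continued fraction. With x_i = (sqrt(699) + m_i)/d_i and (m_0, d_0) = (0, 1): a_0 = floor(sqrt(699)) = 26, since 26^2 = 676 <= 699 < 729 = 27^2.
Iterate m_{i+1} = d_i*a_i - m_i, d_{i+1} = (699 - m_{i+1}^2)/d_i, a_{i+1} = floor((a_0 + m_{i+1})/d_{i+1}):
  m_1 = 1*26 - 0 = 26, d_1 = (699 - 26^2)/1 = 23/1 = 23, a_1 = floor((26 + 26)/23) = 2.
  m_2 = 23*2 - 26 = 20, d_2 = (699 - 20^2)/23 = 299/23 = 13, a_2 = floor((26 + 20)/13) = 3.
  m_3 = 13*3 - 20 = 19, d_3 = (699 - 19^2)/13 = 338/13 = 26, a_3 = floor((26 + 19)/26) = 1.
  m_4 = 26*1 - 19 = 7, d_4 = (699 - 7^2)/26 = 650/26 = 25, a_4 = floor((26 + 7)/25) = 1.
  m_5 = 25*1 - 7 = 18, d_5 = (699 - 18^2)/25 = 375/25 = 15, a_5 = floor((26 + 18)/15) = 2.
  m_6 = 15*2 - 18 = 12, d_6 = (699 - 12^2)/15 = 555/15 = 37, a_6 = floor((26 + 12)/37) = 1.
  m_7 = 37*1 - 12 = 25, d_7 = (699 - 25^2)/37 = 74/37 = 2, a_7 = floor((26 + 25)/2) = 25.
  m_8 = 2*25 - 25 = 25, d_8 = (699 - 25^2)/2 = 74/2 = 37, a_8 = floor((26 + 25)/37) = 1.
  m_9 = 37*1 - 25 = 12, d_9 = (699 - 12^2)/37 = 555/37 = 15, a_9 = floor((26 + 12)/15) = 2.
  m_10 = 15*2 - 12 = 18, d_10 = (699 - 18^2)/15 = 375/15 = 25, a_10 = floor((26 + 18)/25) = 1.
  m_11 = 25*1 - 18 = 7, d_11 = (699 - 7^2)/25 = 650/25 = 26, a_11 = floor((26 + 7)/26) = 1.
  m_12 = 26*1 - 7 = 19, d_12 = (699 - 19^2)/26 = 338/26 = 13, a_12 = floor((26 + 19)/13) = 3.
  m_13 = 13*3 - 19 = 20, d_13 = (699 - 20^2)/13 = 299/13 = 23, a_13 = floor((26 + 20)/23) = 2.
  m_14 = 23*2 - 20 = 26, d_14 = (699 - 26^2)/23 = 23/23 = 1, a_14 = floor((26 + 26)/1) = 52.
  m_15 = 1*52 - 26 = 26, d_15 = (699 - 26^2)/1 = 23/1 = 23: (m_15, d_15) = (m_1, d_1) = (26, 23), so from here the quotients repeat a_1, ..., a_14; the period length is 14.
So sqrt(699) = [26; (2, 3, 1, 1, 2, 1, 25, 1, 2, 1, 1, 3, 2, 52)] with period length k = 14.
k is even, so the fundamental solution of x^2 - 699y^2 = 1 is (p_{k-1}, q_{k-1}) = (p_13, q_13); compute convergents through index 13.
Convergents (p_i = a_i*p_{i-1} + p_{i-2}, q_i = a_i*q_{i-1} + q_{i-2} with p_{-2}=0, p_{-1}=1, q_{-2}=1, q_{-1}=0):
  i=0: a_0=26, p_0 = 26*1 + 0 = 26, q_0 = 26*0 + 1 = 1.
  i=1: a_1=2, p_1 = 2*26 + 1 = 53, q_1 = 2*1 + 0 = 2.
  i=2: a_2=3, p_2 = 3*53 + 26 = 185, q_2 = 3*2 + 1 = 7.
  i=3: a_3=1, p_3 = 1*185 + 53 = 238, q_3 = 1*7 + 2 = 9.
  i=4: a_4=1, p_4 = 1*238 + 185 = 423, q_4 = 1*9 + 7 = 16.
  i=5: a_5=2, p_5 = 2*423 + 238 = 1084, q_5 = 2*16 + 9 = 41.
  i=6: a_6=1, p_6 = 1*1084 + 423 = 1507, q_6 = 1*41 + 16 = 57.
  i=7: a_7=25, p_7 = 25*1507 + 1084 = 38759, q_7 = 25*57 + 41 = 1466.
  i=8: a_8=1, p_8 = 1*38759 + 1507 = 40266, q_8 = 1*1466 + 57 = 1523.
  i=9: a_9=2, p_9 = 2*40266 + 38759 = 119291, q_9 = 2*1523 + 1466 = 4512.
  i=10: a_10=1, p_10 = 1*119291 + 40266 = 159557, q_10 = 1*4512 + 1523 = 6035.
  i=11: a_11=1, p_11 = 1*159557 + 119291 = 278848, q_11 = 1*6035 + 4512 = 10547.
  i=12: a_12=3, p_12 = 3*278848 + 159557 = 996101, q_12 = 3*10547 + 6035 = 37676.
  i=13: a_13=2, p_13 = 2*996101 + 278848 = 2271050, q_13 = 2*37676 + 10547 = 85899.
Check: 2271050^2 - 699*85899^2 = 5157668102500 - 5157668102499 = 1, so (x, y) = (2271050, 85899) solves the equation, and by the theorem it is the least positive solution.

(x, y) = (2271050, 85899)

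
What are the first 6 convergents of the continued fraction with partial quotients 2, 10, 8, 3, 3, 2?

2/1, 21/10, 170/81, 531/253, 1763/840, 4057/1933

Using the convergent recurrence p_i = a_i*p_{i-1} + p_{i-2}, q_i = a_i*q_{i-1} + q_{i-2} with p_{-2}=0, p_{-1}=1, q_{-2}=1, q_{-1}=0:
  i=0: a_0=2, p_0 = 2*1 + 0 = 2, q_0 = 2*0 + 1 = 1.
  i=1: a_1=10, p_1 = 10*2 + 1 = 21, q_1 = 10*1 + 0 = 10.
  i=2: a_2=8, p_2 = 8*21 + 2 = 170, q_2 = 8*10 + 1 = 81.
  i=3: a_3=3, p_3 = 3*170 + 21 = 531, q_3 = 3*81 + 10 = 253.
  i=4: a_4=3, p_4 = 3*531 + 170 = 1763, q_4 = 3*253 + 81 = 840.
  i=5: a_5=2, p_5 = 2*1763 + 531 = 4057, q_5 = 2*840 + 253 = 1933.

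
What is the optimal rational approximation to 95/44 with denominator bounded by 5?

Expand x = 95/44 as a continued fraction with the Euclidean algorithm:
  95 = 2*44 + 7, so a_0 = 2.
  44 = 6*7 + 2, so a_1 = 6.
  7 = 3*2 + 1, so a_2 = 3.
  2 = 2*1 + 0, so a_3 = 2.
so x = [2; 6, 3, 2].
Convergents (p_i = a_i*p_{i-1} + p_{i-2}, q_i = a_i*q_{i-1} + q_{i-2} with p_{-2}=0, p_{-1}=1, q_{-2}=1, q_{-1}=0), until the denominator exceeds 5:
  i=0: a_0=2, p_0 = 2*1 + 0 = 2, q_0 = 2*0 + 1 = 1.
  i=1: a_1=6, p_1 = 6*2 + 1 = 13, q_1 = 6*1 + 0 = 6.
q_1 = 6 > 5, so the last convergent with denominator <= 5 is p_0/q_0 = 2/1.
The closest fraction with denominator <= 5 is either p_0/q_0 or the intermediate fraction (k*p_0 + p_{-1})/(k*q_0 + q_{-1}) with the largest k >= 1 whose denominator stays <= 5; these approach x as k grows, and every other convergent or intermediate fraction in range is farther away.
Largest k: floor((5 - q_{-1})/q_0) = floor((5 - 0)/1) = 5 (using the seeds p_{-1} = 1, q_{-1} = 0).
That gives (5*2 + 1)/(5*1 + 0) = 11/5.
Compare the errors: |x - 2/1| = |95*1 - 2*44|/(44*1) = 7/44, and |x - 11/5| = |95*5 - 11*44|/(44*5) = 9/220.
Cross-multiplying, 9*44 = 396 < 1540 = 7*220, so 9/220 is smaller: the intermediate fraction 11/5 is closer to x than 2/1.

11/5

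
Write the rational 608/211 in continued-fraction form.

Run the Euclidean algorithm on 608 and 211; the successive quotients are the partial quotients a_0, a_1, ... (each step inverts the fractional part left over by the previous one):
  608 = 2*211 + 186, so a_0 = 2.
  211 = 1*186 + 25, so a_1 = 1.
  186 = 7*25 + 11, so a_2 = 7.
  25 = 2*11 + 3, so a_3 = 2.
  11 = 3*3 + 2, so a_4 = 3.
  3 = 1*2 + 1, so a_5 = 1.
  2 = 2*1 + 0, so a_6 = 2.
The remainder reaches 0 after 7 divisions, so the expansion has 7 partial quotients, read off in order.

[2; 1, 7, 2, 3, 1, 2]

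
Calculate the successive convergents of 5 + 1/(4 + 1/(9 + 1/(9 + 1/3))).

5/1, 21/4, 194/37, 1767/337, 5495/1048

Using the convergent recurrence p_i = a_i*p_{i-1} + p_{i-2}, q_i = a_i*q_{i-1} + q_{i-2} with p_{-2}=0, p_{-1}=1, q_{-2}=1, q_{-1}=0:
  i=0: a_0=5, p_0 = 5*1 + 0 = 5, q_0 = 5*0 + 1 = 1.
  i=1: a_1=4, p_1 = 4*5 + 1 = 21, q_1 = 4*1 + 0 = 4.
  i=2: a_2=9, p_2 = 9*21 + 5 = 194, q_2 = 9*4 + 1 = 37.
  i=3: a_3=9, p_3 = 9*194 + 21 = 1767, q_3 = 9*37 + 4 = 337.
  i=4: a_4=3, p_4 = 3*1767 + 194 = 5495, q_4 = 3*337 + 37 = 1048.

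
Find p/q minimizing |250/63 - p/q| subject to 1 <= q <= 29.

115/29

Expand x = 250/63 as a continued fraction with the Euclidean algorithm:
  250 = 3*63 + 61, so a_0 = 3.
  63 = 1*61 + 2, so a_1 = 1.
  61 = 30*2 + 1, so a_2 = 30.
  2 = 2*1 + 0, so a_3 = 2.
so x = [3; 1, 30, 2].
Convergents (p_i = a_i*p_{i-1} + p_{i-2}, q_i = a_i*q_{i-1} + q_{i-2} with p_{-2}=0, p_{-1}=1, q_{-2}=1, q_{-1}=0), until the denominator exceeds 29:
  i=0: a_0=3, p_0 = 3*1 + 0 = 3, q_0 = 3*0 + 1 = 1.
  i=1: a_1=1, p_1 = 1*3 + 1 = 4, q_1 = 1*1 + 0 = 1.
  i=2: a_2=30, p_2 = 30*4 + 3 = 123, q_2 = 30*1 + 1 = 31.
q_2 = 31 > 29, so the last convergent with denominator <= 29 is p_1/q_1 = 4/1.
The closest fraction with denominator <= 29 is either p_1/q_1 or the intermediate fraction (k*p_1 + p_0)/(k*q_1 + q_0) with the largest k >= 1 whose denominator stays <= 29; these approach x as k grows, and every other convergent or intermediate fraction in range is farther away.
Largest k: floor((29 - q_0)/q_1) = floor((29 - 1)/1) = 28.
That gives (28*4 + 3)/(28*1 + 1) = 115/29.
Compare the errors: |x - 4/1| = |250*1 - 4*63|/(63*1) = 2/63, and |x - 115/29| = |250*29 - 115*63|/(63*29) = 5/1827.
Cross-multiplying, 5*63 = 315 < 3654 = 2*1827, so 5/1827 is smaller: the intermediate fraction 115/29 is closer to x than 4/1.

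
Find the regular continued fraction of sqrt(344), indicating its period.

[18; (1, 1, 4, 1, 3, 1, 4, 1, 1, 36)]

Write x_i = (sqrt(344) + m_i)/d_i with (m_0, d_0) = (0, 1). a_0 = floor(sqrt(344)) = 18, since 18^2 = 324 <= 344 < 361 = 19^2.
Iterate m_{i+1} = d_i*a_i - m_i, d_{i+1} = (344 - m_{i+1}^2)/d_i, a_{i+1} = floor((a_0 + m_{i+1})/d_{i+1}):
  m_1 = 1*18 - 0 = 18, d_1 = (344 - 18^2)/1 = 20/1 = 20, a_1 = floor((18 + 18)/20) = 1.
  m_2 = 20*1 - 18 = 2, d_2 = (344 - 2^2)/20 = 340/20 = 17, a_2 = floor((18 + 2)/17) = 1.
  m_3 = 17*1 - 2 = 15, d_3 = (344 - 15^2)/17 = 119/17 = 7, a_3 = floor((18 + 15)/7) = 4.
  m_4 = 7*4 - 15 = 13, d_4 = (344 - 13^2)/7 = 175/7 = 25, a_4 = floor((18 + 13)/25) = 1.
  m_5 = 25*1 - 13 = 12, d_5 = (344 - 12^2)/25 = 200/25 = 8, a_5 = floor((18 + 12)/8) = 3.
  m_6 = 8*3 - 12 = 12, d_6 = (344 - 12^2)/8 = 200/8 = 25, a_6 = floor((18 + 12)/25) = 1.
  m_7 = 25*1 - 12 = 13, d_7 = (344 - 13^2)/25 = 175/25 = 7, a_7 = floor((18 + 13)/7) = 4.
  m_8 = 7*4 - 13 = 15, d_8 = (344 - 15^2)/7 = 119/7 = 17, a_8 = floor((18 + 15)/17) = 1.
  m_9 = 17*1 - 15 = 2, d_9 = (344 - 2^2)/17 = 340/17 = 20, a_9 = floor((18 + 2)/20) = 1.
  m_10 = 20*1 - 2 = 18, d_10 = (344 - 18^2)/20 = 20/20 = 1, a_10 = floor((18 + 18)/1) = 36.
  m_11 = 1*36 - 18 = 18, d_11 = (344 - 18^2)/1 = 20/1 = 20: (m_11, d_11) = (m_1, d_1) = (18, 20), so from here the quotients repeat a_1, ..., a_10; the period length is 10.
Hence the expansion of sqrt(344) is a_0 = 18 followed by the repeating block 1, 1, 4, 1, 3, 1, 4, 1, 1, 36 (period 10).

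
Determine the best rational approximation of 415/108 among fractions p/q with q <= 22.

73/19

Expand x = 415/108 as a continued fraction with the Euclidean algorithm:
  415 = 3*108 + 91, so a_0 = 3.
  108 = 1*91 + 17, so a_1 = 1.
  91 = 5*17 + 6, so a_2 = 5.
  17 = 2*6 + 5, so a_3 = 2.
  6 = 1*5 + 1, so a_4 = 1.
  5 = 5*1 + 0, so a_5 = 5.
so x = [3; 1, 5, 2, 1, 5].
Convergents (p_i = a_i*p_{i-1} + p_{i-2}, q_i = a_i*q_{i-1} + q_{i-2} with p_{-2}=0, p_{-1}=1, q_{-2}=1, q_{-1}=0), until the denominator exceeds 22:
  i=0: a_0=3, p_0 = 3*1 + 0 = 3, q_0 = 3*0 + 1 = 1.
  i=1: a_1=1, p_1 = 1*3 + 1 = 4, q_1 = 1*1 + 0 = 1.
  i=2: a_2=5, p_2 = 5*4 + 3 = 23, q_2 = 5*1 + 1 = 6.
  i=3: a_3=2, p_3 = 2*23 + 4 = 50, q_3 = 2*6 + 1 = 13.
  i=4: a_4=1, p_4 = 1*50 + 23 = 73, q_4 = 1*13 + 6 = 19.
  i=5: a_5=5, p_5 = 5*73 + 50 = 415, q_5 = 5*19 + 13 = 108.
q_5 = 108 > 22, so the last convergent with denominator <= 22 is p_4/q_4 = 73/19.
The closest fraction with denominator <= 22 is either p_4/q_4 or the intermediate fraction (k*p_4 + p_3)/(k*q_4 + q_3) with the largest k >= 1 whose denominator stays <= 22; these approach x as k grows, and every other convergent or intermediate fraction in range is farther away.
Largest k: floor((22 - q_3)/q_4) = floor((22 - 13)/19) = 0.
Since k = 0, no intermediate fraction beyond p_4/q_4 has denominator <= 22, so the convergent 73/19 is the closest (its error is |415*19 - 73*108|/(108*19) = 1/2052).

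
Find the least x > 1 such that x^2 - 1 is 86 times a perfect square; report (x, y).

First expand sqrt(86) as a continued fraction. With x_i = (sqrt(86) + m_i)/d_i and (m_0, d_0) = (0, 1): a_0 = floor(sqrt(86)) = 9, since 9^2 = 81 <= 86 < 100 = 10^2.
Iterate m_{i+1} = d_i*a_i - m_i, d_{i+1} = (86 - m_{i+1}^2)/d_i, a_{i+1} = floor((a_0 + m_{i+1})/d_{i+1}):
  m_1 = 1*9 - 0 = 9, d_1 = (86 - 9^2)/1 = 5/1 = 5, a_1 = floor((9 + 9)/5) = 3.
  m_2 = 5*3 - 9 = 6, d_2 = (86 - 6^2)/5 = 50/5 = 10, a_2 = floor((9 + 6)/10) = 1.
  m_3 = 10*1 - 6 = 4, d_3 = (86 - 4^2)/10 = 70/10 = 7, a_3 = floor((9 + 4)/7) = 1.
  m_4 = 7*1 - 4 = 3, d_4 = (86 - 3^2)/7 = 77/7 = 11, a_4 = floor((9 + 3)/11) = 1.
  m_5 = 11*1 - 3 = 8, d_5 = (86 - 8^2)/11 = 22/11 = 2, a_5 = floor((9 + 8)/2) = 8.
  m_6 = 2*8 - 8 = 8, d_6 = (86 - 8^2)/2 = 22/2 = 11, a_6 = floor((9 + 8)/11) = 1.
  m_7 = 11*1 - 8 = 3, d_7 = (86 - 3^2)/11 = 77/11 = 7, a_7 = floor((9 + 3)/7) = 1.
  m_8 = 7*1 - 3 = 4, d_8 = (86 - 4^2)/7 = 70/7 = 10, a_8 = floor((9 + 4)/10) = 1.
  m_9 = 10*1 - 4 = 6, d_9 = (86 - 6^2)/10 = 50/10 = 5, a_9 = floor((9 + 6)/5) = 3.
  m_10 = 5*3 - 6 = 9, d_10 = (86 - 9^2)/5 = 5/5 = 1, a_10 = floor((9 + 9)/1) = 18.
  m_11 = 1*18 - 9 = 9, d_11 = (86 - 9^2)/1 = 5/1 = 5: (m_11, d_11) = (m_1, d_1) = (9, 5), so from here the quotients repeat a_1, ..., a_10; the period length is 10.
So sqrt(86) = [9; (3, 1, 1, 1, 8, 1, 1, 1, 3, 18)] with period length k = 10.
k is even, so the fundamental solution of x^2 - 86y^2 = 1 is (p_{k-1}, q_{k-1}) = (p_9, q_9); compute convergents through index 9.
Convergents (p_i = a_i*p_{i-1} + p_{i-2}, q_i = a_i*q_{i-1} + q_{i-2} with p_{-2}=0, p_{-1}=1, q_{-2}=1, q_{-1}=0):
  i=0: a_0=9, p_0 = 9*1 + 0 = 9, q_0 = 9*0 + 1 = 1.
  i=1: a_1=3, p_1 = 3*9 + 1 = 28, q_1 = 3*1 + 0 = 3.
  i=2: a_2=1, p_2 = 1*28 + 9 = 37, q_2 = 1*3 + 1 = 4.
  i=3: a_3=1, p_3 = 1*37 + 28 = 65, q_3 = 1*4 + 3 = 7.
  i=4: a_4=1, p_4 = 1*65 + 37 = 102, q_4 = 1*7 + 4 = 11.
  i=5: a_5=8, p_5 = 8*102 + 65 = 881, q_5 = 8*11 + 7 = 95.
  i=6: a_6=1, p_6 = 1*881 + 102 = 983, q_6 = 1*95 + 11 = 106.
  i=7: a_7=1, p_7 = 1*983 + 881 = 1864, q_7 = 1*106 + 95 = 201.
  i=8: a_8=1, p_8 = 1*1864 + 983 = 2847, q_8 = 1*201 + 106 = 307.
  i=9: a_9=3, p_9 = 3*2847 + 1864 = 10405, q_9 = 3*307 + 201 = 1122.
Check: 10405^2 - 86*1122^2 = 108264025 - 108264024 = 1, so (x, y) = (10405, 1122) solves the equation, and by the theorem it is the least positive solution.

(x, y) = (10405, 1122)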